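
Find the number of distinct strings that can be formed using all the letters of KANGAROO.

KANGAROO has 8 letters with A appearing twice and O appearing twice.
The number of distinct arrangements is 8!/(2!·2!) = 40320/4 = 10080.

10080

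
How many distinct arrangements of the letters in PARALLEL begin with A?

With the first slot taken by A, it remains to arrange the other 7 letters (PRALLEL).
Those 7 letters have L appearing 3 times, giving (7)!/(3!) = 840.

840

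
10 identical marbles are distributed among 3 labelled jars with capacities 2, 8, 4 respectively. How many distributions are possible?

12

Ignoring the caps, the number of non-negative solutions to x_1+…+x_3 = 10 is C(12,2) = 66.
Subtract solutions that violate a single cap (substitute x_i' = x_i − (cap_i+1)): x_1 ≥ 3 gives C(9,2) = 36; x_2 ≥ 9 gives C(3,2) = 3; x_3 ≥ 5 gives C(7,2) = 21. Together 60.
Add back pairs where two caps are both exceeded: 0 + 6 + 0 = 6.
By inclusion–exclusion the count is 66 − 60 + 6 = 12.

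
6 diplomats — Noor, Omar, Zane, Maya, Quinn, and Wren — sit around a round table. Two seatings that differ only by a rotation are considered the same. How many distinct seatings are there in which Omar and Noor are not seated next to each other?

72

Without the restriction there are (5)! = 120 seatings.
Those with Omar next to Noor: fuse the pair into one unit and seat 5 units around a circle — 2·(4)! = 48.
Subtracting, 120 − 48 = 72.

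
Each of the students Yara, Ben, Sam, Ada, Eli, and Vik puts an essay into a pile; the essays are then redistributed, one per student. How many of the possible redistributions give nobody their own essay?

Count assignments avoiding every fixed point. For any j of the 6 students fixed to their own essay, the other 6−j can be arranged in (6−j)! ways.
By inclusion–exclusion this is Σ_{j=0}^{6} (−1)^j C(6,j)·(6−j)!.
Computing: 720 − 720 + 360 − 120 + 30 − 6 + 1 = 265.

265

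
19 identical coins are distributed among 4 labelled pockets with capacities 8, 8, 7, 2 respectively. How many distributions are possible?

64

By stars and bars, unrestricted non-negative solutions to x_1+…+x_4 = 19 number C(19+3,3) = 1540.
Subtract solutions that violate a single cap (substitute x_i' = x_i − (cap_i+1)): x_1 ≥ 9 gives C(13,3) = 286; x_2 ≥ 9 gives C(13,3) = 286; x_3 ≥ 8 gives C(14,3) = 364; x_4 ≥ 3 gives C(19,3) = 969. Together 1905.
Add back pairs where two caps are both exceeded: 4 + 10 + 120 + 10 + 120 + 165 = 429.
By inclusion–exclusion the count is 1540 − 1905 + 429 = 64.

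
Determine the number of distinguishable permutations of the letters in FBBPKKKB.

1120

Letter multiplicities in FBBPKKKB: B×3, F×1, K×3, P×1.
The number of distinct arrangements is 8!/(3!·3!) = 40320/36 = 1120.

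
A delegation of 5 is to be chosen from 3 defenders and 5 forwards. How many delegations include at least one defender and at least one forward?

Unrestricted: C(8,5) = 56 ways to pick any 5 of the 8.
Selections missing a whole group: no defenders → C(5,5) = 1; no forwards → C(3,5) = 0.
Both groups omitted at once is impossible, so 56 − 1 = 55.

55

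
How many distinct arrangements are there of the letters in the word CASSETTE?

5040

Letter multiplicities in CASSETTE: A×1, C×1, E×2, S×2, T×2.
So there are 8! / (2!·2!·2!) = 5040 distinguishable arrangements.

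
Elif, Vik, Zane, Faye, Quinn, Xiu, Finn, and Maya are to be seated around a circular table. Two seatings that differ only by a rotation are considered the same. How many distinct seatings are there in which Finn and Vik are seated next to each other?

Treat {Finn, Vik} as one unit (2 internal orders) and seat the resulting 7 units around the table: (6)! circular arrangements.
So 2 × (6)! = 2 × 720 = 1440.

1440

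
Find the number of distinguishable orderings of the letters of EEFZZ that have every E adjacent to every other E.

Treat the 2 copies of E as a single block. The multiset to arrange is then {EE, F, Z, Z}, 4 items in all.
That gives (4)!/(2!) = 12 arrangements.

12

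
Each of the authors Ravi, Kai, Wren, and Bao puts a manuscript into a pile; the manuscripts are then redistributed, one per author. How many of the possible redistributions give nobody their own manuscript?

9

Let Aᵢ be the assignments in which author i gets their own manuscript. We want the size of the complement of A₁∪…∪A_4.
By inclusion–exclusion this is Σ_{j=0}^{4} (−1)^j C(4,j)·(4−j)!.
Computing: 24 − 24 + 12 − 4 + 1 = 9.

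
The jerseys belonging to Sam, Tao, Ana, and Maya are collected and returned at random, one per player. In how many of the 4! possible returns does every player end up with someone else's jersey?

9

This is the derangement count D_4: permutations of 4 items with no fixed point.
By inclusion–exclusion this is Σ_{j=0}^{4} (−1)^j C(4,j)·(4−j)!.
Computing: 24 − 24 + 12 − 4 + 1 = 9.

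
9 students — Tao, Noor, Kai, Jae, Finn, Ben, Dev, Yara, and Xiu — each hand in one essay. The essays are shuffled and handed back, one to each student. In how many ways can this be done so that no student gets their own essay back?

Count assignments avoiding every fixed point. For any j of the 9 students fixed to their own essay, the other 9−j can be arranged in (9−j)! ways.
By inclusion–exclusion this is Σ_{j=0}^{9} (−1)^j C(9,j)·(9−j)!.
Computing: 362880 − 362880 + 181440 − 60480 + 15120 − 3024 + 504 − 72 + 9 − 1 = 133496.

133496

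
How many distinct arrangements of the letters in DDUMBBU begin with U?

180

Fix U in the first position and arrange the remaining 6 letters.
Those 6 letters have B appearing twice and D appearing twice, giving (6)!/(2!·2!) = 180.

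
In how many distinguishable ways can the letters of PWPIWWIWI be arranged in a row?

1260

Letter multiplicities in PWPIWWIWI: I×3, P×2, W×4.
The number of distinct arrangements is 9!/(4!·3!·2!) = 362880/288 = 1260.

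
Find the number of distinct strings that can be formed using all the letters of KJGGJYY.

630

KJGGJYY has 7 letters with G appearing twice, J appearing twice, and Y appearing twice.
So there are 7! / (2!·2!·2!) = 630 distinguishable arrangements.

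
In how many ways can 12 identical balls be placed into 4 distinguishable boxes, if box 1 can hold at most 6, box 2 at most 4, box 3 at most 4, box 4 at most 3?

Without the upper bounds there are C(15,3) = 455 ways to split 12 among 4 boxes.
Subtract solutions that violate a single cap (substitute x_i' = x_i − (cap_i+1)): x_1 ≥ 7 gives C(8,3) = 56; x_2 ≥ 5 gives C(10,3) = 120; x_3 ≥ 5 gives C(10,3) = 120; x_4 ≥ 4 gives C(11,3) = 165. Together 461.
Add back pairs where two caps are both exceeded: 1 + 1 + 4 + 10 + 20 + 20 = 56.
By inclusion–exclusion the count is 455 − 461 + 56 = 50.

50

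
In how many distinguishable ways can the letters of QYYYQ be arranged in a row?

QYYYQ has 5 letters with Q appearing twice and Y appearing 3 times.
The number of distinct arrangements is 5!/(3!·2!) = 120/12 = 10.

10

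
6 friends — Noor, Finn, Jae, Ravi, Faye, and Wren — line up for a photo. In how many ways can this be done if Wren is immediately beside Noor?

240

Glue Wren and Noor into one block (2 internal orders), leaving 5 units to arrange in a row.
So the count is 2·(5)! = 240.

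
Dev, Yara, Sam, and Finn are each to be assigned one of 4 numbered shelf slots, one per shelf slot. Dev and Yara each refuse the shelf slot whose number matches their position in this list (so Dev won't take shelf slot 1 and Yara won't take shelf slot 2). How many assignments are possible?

14

Let Aᵢ (for i ∈ {1, 2}) be the placements that put person i in their forbidden shelf slot. Any j of these fix j positions, leaving (4−j)! ways to fill the rest, and there are C(2,j) ways to pick which j.
By inclusion–exclusion, the number of valid placements is Σ_{j=0}^{2} (−1)^j C(2,j)·(4−j)!.
Computing: 24 − 12 + 2 = 14.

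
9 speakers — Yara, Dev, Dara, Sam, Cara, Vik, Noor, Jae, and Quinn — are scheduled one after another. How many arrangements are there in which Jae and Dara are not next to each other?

There are 9! = 362880 arrangements in all. If Jae and Dara are adjacent, merging them into one block gives 2·(8)! = 80640 arrangements.
Complementary counting: 362880 − 80640 = 282240.

282240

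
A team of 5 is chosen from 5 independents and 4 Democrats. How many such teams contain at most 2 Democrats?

81

Split by how many Democrats are chosen (0 through 2).
Sum: C(4,0)·C(5,5) + C(4,1)·C(5,4) + C(4,2)·C(5,3) = 1 + 20 + 60 = 81.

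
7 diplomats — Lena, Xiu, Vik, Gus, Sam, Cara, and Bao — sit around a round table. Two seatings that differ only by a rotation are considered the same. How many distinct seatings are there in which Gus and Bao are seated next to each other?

240

Treat {Gus, Bao} as one unit (2 internal orders) and seat the resulting 6 units around the table: (5)! circular arrangements.
So 2 × (5)! = 2 × 120 = 240.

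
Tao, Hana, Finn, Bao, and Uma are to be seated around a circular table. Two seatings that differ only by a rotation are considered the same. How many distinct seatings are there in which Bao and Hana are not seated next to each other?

12

All circular seatings of 5 people number (4)! = 24.
Those with Bao next to Hana: fuse the pair into one unit and seat 4 units around a circle — 2·(3)! = 12.
Subtracting, 24 − 12 = 12.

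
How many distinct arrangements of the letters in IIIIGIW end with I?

Fix I in the last position and arrange the remaining 6 letters.
Those 6 letters have I appearing 4 times, giving (6)!/(4!) = 30.

30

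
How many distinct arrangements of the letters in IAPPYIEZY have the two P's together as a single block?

Treat the 2 copies of P as a single block. The multiset to arrange is then {PP, A, E, I, I, Y, Y, Z}, 8 items in all.
That gives (8)!/(2!·2!) = 10080 arrangements.

10080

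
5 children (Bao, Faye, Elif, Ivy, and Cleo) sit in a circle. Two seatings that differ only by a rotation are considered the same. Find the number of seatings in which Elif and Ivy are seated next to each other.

Glue Elif and Ivy into a block (2 internal orders). Seating 4 units around a circle gives (3)! arrangements.
So 2 × (3)! = 2 × 6 = 12.

12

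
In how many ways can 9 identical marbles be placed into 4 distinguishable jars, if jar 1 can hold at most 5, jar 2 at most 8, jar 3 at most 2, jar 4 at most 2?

53

Without the upper bounds there are C(12,3) = 220 ways to split 9 among 4 jars.
Subtract solutions that violate a single cap (substitute x_i' = x_i − (cap_i+1)): x_1 ≥ 6 gives C(6,3) = 20; x_2 ≥ 9 gives C(3,3) = 1; x_3 ≥ 3 gives C(9,3) = 84; x_4 ≥ 3 gives C(9,3) = 84. Together 189.
Add back pairs where two caps are both exceeded: 0 + 1 + 1 + 0 + 0 + 20 = 22.
By inclusion–exclusion the count is 220 − 189 + 22 = 53.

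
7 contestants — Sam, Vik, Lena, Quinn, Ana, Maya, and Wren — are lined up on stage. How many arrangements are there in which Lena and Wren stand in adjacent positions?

Glue Lena and Wren into one block (2 internal orders), leaving 6 units to arrange in a row.
That gives 2 × 6! = 2 × 720 = 1440.

1440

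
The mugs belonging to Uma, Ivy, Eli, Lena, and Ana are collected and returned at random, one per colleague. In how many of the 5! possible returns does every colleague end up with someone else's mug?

44

Let Aᵢ be the assignments in which colleague i gets their own mug. We want the size of the complement of A₁∪…∪A_5.
By inclusion–exclusion this is Σ_{j=0}^{5} (−1)^j C(5,j)·(5−j)!.
Computing: 120 − 120 + 60 − 20 + 5 − 1 = 44.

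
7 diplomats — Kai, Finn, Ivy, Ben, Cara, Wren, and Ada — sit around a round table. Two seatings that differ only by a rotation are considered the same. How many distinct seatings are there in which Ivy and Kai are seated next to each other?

240

Glue Ivy and Kai into a block (2 internal orders). Seating 6 units around a circle gives (5)! arrangements.
So 2 × (5)! = 2 × 120 = 240.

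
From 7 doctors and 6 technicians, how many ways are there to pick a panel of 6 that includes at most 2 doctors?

358

Split by how many doctors are chosen (0 through 2).
Sum: C(7,0)·C(6,6) + C(7,1)·C(6,5) + C(7,2)·C(6,4) = 1 + 42 + 315 = 358.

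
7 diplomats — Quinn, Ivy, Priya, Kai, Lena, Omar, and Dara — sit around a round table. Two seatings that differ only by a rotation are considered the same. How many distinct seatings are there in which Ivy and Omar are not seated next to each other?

All circular seatings of 7 people number (6)! = 720.
Those with Ivy next to Omar: fuse the pair into one unit and seat 6 units around a circle — 2·(5)! = 240.
Subtracting, 720 − 240 = 480.

480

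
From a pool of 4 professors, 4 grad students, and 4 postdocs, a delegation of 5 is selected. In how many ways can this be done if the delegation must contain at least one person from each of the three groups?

Total 5-person selections from all 12: C(12,5) = 792.
Selections missing a whole group: no professors → C(8,5) = 56; no grad students → C(8,5) = 56; no postdocs → C(8,5) = 56.
Add back selections omitting two groups (i.e. drawn from a single group): C(4,5) + C(4,5) + C(4,5) = 0.
By inclusion–exclusion: 792 − 168 + 0 = 624.

624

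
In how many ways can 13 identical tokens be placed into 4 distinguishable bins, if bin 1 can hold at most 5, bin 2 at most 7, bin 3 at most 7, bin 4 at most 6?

By stars and bars, unrestricted non-negative solutions to x_1+…+x_4 = 13 number C(13+3,3) = 560.
Subtract solutions that violate a single cap (substitute x_i' = x_i − (cap_i+1)): x_1 ≥ 6 gives C(10,3) = 120; x_2 ≥ 8 gives C(8,3) = 56; x_3 ≥ 8 gives C(8,3) = 56; x_4 ≥ 7 gives C(9,3) = 84. Together 316.
Add back pairs where two caps are both exceeded: 0 + 0 + 1 + 0 + 0 + 0 = 1.
By inclusion–exclusion the count is 560 − 316 + 1 = 245.

245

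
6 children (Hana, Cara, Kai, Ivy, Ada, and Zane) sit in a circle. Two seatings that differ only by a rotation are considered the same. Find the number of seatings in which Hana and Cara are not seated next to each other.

72

All circular seatings of 6 people number (5)! = 120.
Those with Hana next to Cara: fuse the pair into one unit and seat 5 units around a circle — 2·(4)! = 48.
Subtracting, 120 − 48 = 72.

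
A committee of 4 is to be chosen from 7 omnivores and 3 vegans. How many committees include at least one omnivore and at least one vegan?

Unrestricted: C(10,4) = 210 ways to pick any 4 of the 10.
Subtract selections that omit an entire group: no omnivores → C(3,4) = 0; no vegans → C(7,4) = 35.
Both groups omitted at once is impossible, so 210 − 35 = 175.

175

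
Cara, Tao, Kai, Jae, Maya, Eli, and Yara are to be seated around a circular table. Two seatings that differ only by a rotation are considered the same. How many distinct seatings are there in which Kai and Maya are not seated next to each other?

480

Without the restriction there are (6)! = 720 seatings.
Seatings with Kai beside Maya: treat them as a block with 2 internal orders, giving 2 × (5)! = 240.
Subtracting, 720 − 240 = 480.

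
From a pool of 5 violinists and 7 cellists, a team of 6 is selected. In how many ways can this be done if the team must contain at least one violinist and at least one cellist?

917

Total 6-person selections from all 12: C(12,6) = 924.
Selections missing a whole group: no violinists → C(7,6) = 7; no cellists → C(5,6) = 0.
Both groups omitted at once is impossible, so 924 − 7 = 917.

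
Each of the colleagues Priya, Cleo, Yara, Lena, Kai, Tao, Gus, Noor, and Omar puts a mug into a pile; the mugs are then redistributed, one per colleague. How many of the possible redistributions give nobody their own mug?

Let Aᵢ be the assignments in which colleague i gets their own mug. We want the size of the complement of A₁∪…∪A_9.
By inclusion–exclusion this is Σ_{j=0}^{9} (−1)^j C(9,j)·(9−j)!.
Computing: 362880 − 362880 + 181440 − 60480 + 15120 − 3024 + 504 − 72 + 9 − 1 = 133496.

133496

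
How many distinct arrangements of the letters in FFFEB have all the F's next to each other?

6

Treat the 3 copies of F as a single block. The multiset to arrange is then {FFF, B, E}, 3 items in all.
All 3 items are distinct, so there are (3)! = 6 arrangements.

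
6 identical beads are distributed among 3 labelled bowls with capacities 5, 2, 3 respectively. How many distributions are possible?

Ignoring the caps, the number of non-negative solutions to x_1+…+x_3 = 6 is C(8,2) = 28.
Subtract solutions that violate a single cap (substitute x_i' = x_i − (cap_i+1)): x_1 ≥ 6 gives C(2,2) = 1; x_2 ≥ 3 gives C(5,2) = 10; x_3 ≥ 4 gives C(4,2) = 6. Together 17.
No two caps can be exceeded simultaneously, so the pair terms are all 0.
By inclusion–exclusion the count is 28 − 17 + 0 = 11.

11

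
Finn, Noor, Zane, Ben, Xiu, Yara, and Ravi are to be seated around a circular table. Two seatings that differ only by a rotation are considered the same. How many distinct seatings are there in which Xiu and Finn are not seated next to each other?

480

All circular seatings of 7 people number (6)! = 720.
Those with Xiu next to Finn: fuse the pair into one unit and seat 6 units around a circle — 2·(5)! = 240.
Subtracting, 720 − 240 = 480.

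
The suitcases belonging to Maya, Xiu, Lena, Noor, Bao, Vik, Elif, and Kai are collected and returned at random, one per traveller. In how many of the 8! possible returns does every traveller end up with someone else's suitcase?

14833

Let Aᵢ be the assignments in which traveller i gets their own suitcase. We want the size of the complement of A₁∪…∪A_8.
By inclusion–exclusion this is Σ_{j=0}^{8} (−1)^j C(8,j)·(8−j)!.
Computing: 40320 − 40320 + 20160 − 6720 + 1680 − 336 + 56 − 8 + 1 = 14833.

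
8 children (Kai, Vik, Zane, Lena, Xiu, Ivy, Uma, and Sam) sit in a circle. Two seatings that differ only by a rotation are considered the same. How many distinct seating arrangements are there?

Fix one person's seat to break rotational symmetry; the remaining 7 people can be arranged in (7)! = 5040 ways.

5040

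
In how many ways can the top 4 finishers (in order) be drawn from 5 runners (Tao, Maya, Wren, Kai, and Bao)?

120

There are 5 choices for 1st place, 4 for 2nd, and so on down to 2 for position 4.
That gives 5 × 4 × 3 × 2 = 120.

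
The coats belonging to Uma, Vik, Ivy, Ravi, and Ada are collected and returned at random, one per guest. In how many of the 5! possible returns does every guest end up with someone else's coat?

Let Aᵢ be the assignments in which guest i gets their own coat. We want the size of the complement of A₁∪…∪A_5.
By inclusion–exclusion this is Σ_{j=0}^{5} (−1)^j C(5,j)·(5−j)!.
Computing: 120 − 120 + 60 − 20 + 5 − 1 = 44.

44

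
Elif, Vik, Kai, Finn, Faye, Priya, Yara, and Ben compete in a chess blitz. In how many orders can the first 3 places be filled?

There are 8 choices for 1st place, 7 for 2nd, and 6 for 3rd.
That gives 8 × 7 × 6 = 336.

336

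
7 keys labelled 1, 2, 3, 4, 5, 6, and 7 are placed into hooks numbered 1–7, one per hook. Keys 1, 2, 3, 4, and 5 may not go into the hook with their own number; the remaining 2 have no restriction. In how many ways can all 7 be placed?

Let Aᵢ (for 1 ≤ i ≤ 5) be the placements that put key i in its forbidden hook. Any j of these fix j positions, leaving (7−j)! ways to fill the rest, and there are C(5,j) ways to pick which j.
By inclusion–exclusion, the number of valid placements is Σ_{j=0}^{5} (−1)^j C(5,j)·(7−j)!.
Computing: 5040 − 3600 + 1200 − 240 + 30 − 2 = 2428.

2428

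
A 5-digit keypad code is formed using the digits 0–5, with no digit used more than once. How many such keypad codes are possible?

With no repetition, fill the 5 digits in order: 6 choices, then 5, down to 2.
That product is 6 × 5 × 4 × 3 × 2 = 720.

720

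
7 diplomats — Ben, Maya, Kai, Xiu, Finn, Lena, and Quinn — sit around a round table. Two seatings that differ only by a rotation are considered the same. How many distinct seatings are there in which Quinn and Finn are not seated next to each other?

480

All circular seatings of 7 people number (6)! = 720.
Seatings with Quinn beside Finn: treat them as a block with 2 internal orders, giving 2 × (5)! = 240.
Subtracting, 720 − 240 = 480.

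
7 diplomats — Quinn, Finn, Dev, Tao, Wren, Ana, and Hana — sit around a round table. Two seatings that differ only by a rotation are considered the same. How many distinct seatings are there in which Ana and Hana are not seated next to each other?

All circular seatings of 7 people number (6)! = 720.
Those with Ana next to Hana: fuse the pair into one unit and seat 6 units around a circle — 2·(5)! = 240.
Subtracting, 720 − 240 = 480.

480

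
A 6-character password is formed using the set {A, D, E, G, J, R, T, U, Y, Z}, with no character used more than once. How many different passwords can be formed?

151200

Choose and order 6 of the 10 symbols: the first character has 10 options, the next 9, and so on down to 5.
That product is 10 × 9 × 8 × 7 × 6 × 5 = 151200.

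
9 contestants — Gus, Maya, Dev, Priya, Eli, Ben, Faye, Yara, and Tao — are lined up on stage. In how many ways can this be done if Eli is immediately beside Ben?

Glue Eli and Ben into one block (2 internal orders), leaving 8 units to arrange in a row.
So the count is 2·(8)! = 80640.

80640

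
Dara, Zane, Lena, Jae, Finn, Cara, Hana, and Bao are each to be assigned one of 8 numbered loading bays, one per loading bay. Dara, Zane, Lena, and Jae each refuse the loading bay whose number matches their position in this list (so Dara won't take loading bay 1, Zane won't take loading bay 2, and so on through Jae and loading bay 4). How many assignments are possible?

24024

Let Aᵢ (for 1 ≤ i ≤ 4) be the placements that put person i in their forbidden loading bay. Any j of these fix j positions, leaving (8−j)! ways to fill the rest, and there are C(4,j) ways to pick which j.
By inclusion–exclusion, the number of valid placements is Σ_{j=0}^{4} (−1)^j C(4,j)·(8−j)!.
Computing: 40320 − 20160 + 4320 − 480 + 24 = 24024.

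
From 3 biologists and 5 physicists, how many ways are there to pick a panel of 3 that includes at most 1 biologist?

40

Split by how many biologists are chosen (0 through 1).
Sum: C(3,0)·C(5,3) + C(3,1)·C(5,2) = 10 + 30 = 40.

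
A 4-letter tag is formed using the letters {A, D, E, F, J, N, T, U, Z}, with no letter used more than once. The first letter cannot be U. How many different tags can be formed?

2688

The first letter has 9−1 = 8 choices (anything except U).
The remaining 3 letters are filled from the other 8 symbols without repetition: 8 × 7 × 6 = 336.
Total: 8 × 336 = 2688.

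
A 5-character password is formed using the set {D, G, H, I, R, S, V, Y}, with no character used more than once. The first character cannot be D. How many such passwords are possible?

5880

The first character has 8−1 = 7 choices (anything except D).
The remaining 4 characters are filled from the other 7 symbols without repetition: 7 × 6 × 5 × 4 = 840.
Total: 7 × 840 = 5880.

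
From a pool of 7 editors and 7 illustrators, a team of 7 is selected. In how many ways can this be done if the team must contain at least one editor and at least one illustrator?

Unrestricted: C(14,7) = 3432 ways to pick any 7 of the 14.
Subtract selections that omit an entire group: no editors → C(7,7) = 1; no illustrators → C(7,7) = 1.
Both groups omitted at once is impossible, so 3432 − 2 = 3430.

3430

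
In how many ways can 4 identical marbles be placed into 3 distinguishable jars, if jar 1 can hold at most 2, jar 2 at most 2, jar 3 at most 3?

Ignoring the caps, the number of non-negative solutions to x_1+…+x_3 = 4 is C(6,2) = 15.
Subtract solutions that violate a single cap (substitute x_i' = x_i − (cap_i+1)): x_1 ≥ 3 gives C(3,2) = 3; x_2 ≥ 3 gives C(3,2) = 3; x_3 ≥ 4 gives C(2,2) = 1. Together 7.
No two caps can be exceeded simultaneously, so the pair terms are all 0.
By inclusion–exclusion the count is 15 − 7 + 0 = 8.

8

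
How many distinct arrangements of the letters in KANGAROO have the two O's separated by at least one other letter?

7560

There are 8!/(2!·2!) = 10080 arrangements of KANGAROO in total.
Arrangements with the O's together: treat OO as one letter, giving (7)!/(2!) = 2520.
Hence 10080 − 2520 = 7560.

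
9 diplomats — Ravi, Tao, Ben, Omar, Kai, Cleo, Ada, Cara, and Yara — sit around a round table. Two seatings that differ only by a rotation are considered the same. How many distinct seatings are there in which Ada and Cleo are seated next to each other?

Glue Ada and Cleo into a block (2 internal orders). Seating 8 units around a circle gives (7)! arrangements.
So 2 × (7)! = 2 × 5040 = 10080.

10080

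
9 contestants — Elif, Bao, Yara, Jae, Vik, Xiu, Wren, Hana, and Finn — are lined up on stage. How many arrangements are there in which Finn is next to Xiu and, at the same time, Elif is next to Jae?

20160

Treat {Finn,Xiu} as one block (2 orders) and {Elif,Jae} as another (2 orders).
That leaves 7 units to arrange: 2 × 2 × 7! = 4 × 5040 = 20160.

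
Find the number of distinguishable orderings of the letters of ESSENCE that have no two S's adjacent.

Total arrangements of ESSENCE: 7!/(3!·2!) = 420.
Arrangements with the S's together: treat SS as one letter, giving (6)!/(3!) = 120.
Subtracting, 420 − 120 = 300 arrangements keep the S's apart.

300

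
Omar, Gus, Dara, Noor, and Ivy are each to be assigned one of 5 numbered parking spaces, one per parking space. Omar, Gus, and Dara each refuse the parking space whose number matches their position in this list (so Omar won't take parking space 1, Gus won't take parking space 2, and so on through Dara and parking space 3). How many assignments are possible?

64

Let Aᵢ (for i ∈ {1, 2, 3}) be the placements that put person i in their forbidden parking space. Any j of these fix j positions, leaving (5−j)! ways to fill the rest, and there are C(3,j) ways to pick which j.
By inclusion–exclusion, the number of valid placements is Σ_{j=0}^{3} (−1)^j C(3,j)·(5−j)!.
Computing: 120 − 72 + 18 − 2 = 64.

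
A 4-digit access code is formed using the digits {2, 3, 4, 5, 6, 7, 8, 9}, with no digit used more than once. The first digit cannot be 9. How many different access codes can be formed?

The first digit has 8−1 = 7 choices (anything except 9).
The remaining 3 digits are filled from the other 7 symbols without repetition: 7 × 6 × 5 = 210.
Total: 7 × 210 = 1470.

1470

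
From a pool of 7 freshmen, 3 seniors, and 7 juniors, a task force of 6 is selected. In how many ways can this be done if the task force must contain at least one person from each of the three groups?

Total 6-person selections from all 17: C(17,6) = 12376.
Selections missing a whole group: no freshmen → C(10,6) = 210; no seniors → C(14,6) = 3003; no juniors → C(10,6) = 210.
Add back selections omitting two groups (i.e. drawn from a single group): C(7,6) + C(3,6) + C(7,6) = 14.
By inclusion–exclusion: 12376 − 3423 + 14 = 8967.

8967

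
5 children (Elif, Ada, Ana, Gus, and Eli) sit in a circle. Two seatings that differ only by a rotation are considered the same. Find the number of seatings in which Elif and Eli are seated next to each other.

Glue Elif and Eli into a block (2 internal orders). Seating 4 units around a circle gives (3)! arrangements.
So 2 × (3)! = 2 × 6 = 12.

12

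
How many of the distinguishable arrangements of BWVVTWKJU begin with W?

Fix W in the first position and arrange the remaining 8 letters.
Those 8 letters have V appearing twice, giving (8)!/(2!) = 20160.

20160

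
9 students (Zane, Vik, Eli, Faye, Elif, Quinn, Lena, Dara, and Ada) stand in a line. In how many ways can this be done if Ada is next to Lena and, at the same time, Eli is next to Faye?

Treat {Ada,Lena} as one block (2 orders) and {Eli,Faye} as another (2 orders).
That leaves 7 units to arrange: 2 × 2 × 7! = 4 × 5040 = 20160.

20160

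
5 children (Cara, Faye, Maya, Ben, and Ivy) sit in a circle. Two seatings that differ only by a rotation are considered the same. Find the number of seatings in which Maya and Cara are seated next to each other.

Glue Maya and Cara into a block (2 internal orders). Seating 4 units around a circle gives (3)! arrangements.
So 2 × (3)! = 2 × 6 = 12.

12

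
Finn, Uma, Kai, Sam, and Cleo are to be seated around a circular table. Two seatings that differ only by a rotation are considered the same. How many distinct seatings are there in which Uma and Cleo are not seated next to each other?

Without the restriction there are (4)! = 24 seatings.
Seatings with Uma beside Cleo: treat them as a block with 2 internal orders, giving 2 × (3)! = 12.
Subtracting, 24 − 12 = 12.

12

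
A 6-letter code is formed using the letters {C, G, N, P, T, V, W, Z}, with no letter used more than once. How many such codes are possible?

20160

Choose and order 6 of the 8 symbols: the first letter has 8 options, the next 7, and so on down to 3.
That product is 8 × 7 × 6 × 5 × 4 × 3 = 20160.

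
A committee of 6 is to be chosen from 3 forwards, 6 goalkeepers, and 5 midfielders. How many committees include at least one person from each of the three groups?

With no constraint there are C(14,6) = 3003 possible selections.
Selections missing a whole group: no forwards → C(11,6) = 462; no goalkeepers → C(8,6) = 28; no midfielders → C(9,6) = 84.
Add back selections omitting two groups (i.e. drawn from a single group): C(3,6) + C(6,6) + C(5,6) = 1.
By inclusion–exclusion: 3003 − 574 + 1 = 2430.

2430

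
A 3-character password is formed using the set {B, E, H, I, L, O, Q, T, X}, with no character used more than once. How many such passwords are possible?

504

This is a permutation of 3 out of 9: P(9,3) = 9!/6!.
That product is 9 × 8 × 7 = 504.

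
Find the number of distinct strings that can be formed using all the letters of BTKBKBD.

420

The 7 letters of BTKBKBD have repeats: B appearing 3 times and K appearing twice.
The number of distinct arrangements is 7!/(3!·2!) = 5040/12 = 420.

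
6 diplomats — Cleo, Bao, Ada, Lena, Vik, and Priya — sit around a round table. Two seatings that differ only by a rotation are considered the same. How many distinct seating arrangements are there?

Seat Cleo anywhere (absorbing the rotational symmetry), then permute the other 5: (5)! = 120.

120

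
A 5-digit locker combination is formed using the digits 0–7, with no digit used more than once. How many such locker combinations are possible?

6720

With no repetition, fill the 5 digits in order: 8 choices, then 7, down to 4.
That product is 8 × 7 × 6 × 5 × 4 = 6720.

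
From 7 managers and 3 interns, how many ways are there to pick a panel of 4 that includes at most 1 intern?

Split by how many interns are chosen (0 through 1).
Sum: C(3,0)·C(7,4) + C(3,1)·C(7,3) = 35 + 105 = 140.

140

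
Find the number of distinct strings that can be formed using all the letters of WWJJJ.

10

Letter multiplicities in WWJJJ: J×3, W×2.
Dividing 5! = 120 by 3!·2! = 12 for the repeated letters gives 10.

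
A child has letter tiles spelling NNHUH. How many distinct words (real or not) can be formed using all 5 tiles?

The 5 letters of NNHUH have repeats: H appearing twice and N appearing twice.
Dividing 5! = 120 by 2!·2! = 4 for the repeated letters gives 30.

30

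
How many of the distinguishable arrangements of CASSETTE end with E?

Fix E in the last position and arrange the remaining 7 letters.
Those 7 letters have S appearing twice and T appearing twice, giving (7)!/(2!·2!) = 1260.

1260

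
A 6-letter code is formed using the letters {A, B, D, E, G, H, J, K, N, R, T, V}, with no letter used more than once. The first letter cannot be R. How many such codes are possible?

609840

The first letter has 12−1 = 11 choices (anything except R).
The remaining 5 letters are filled from the other 11 symbols without repetition: 11 × 10 × 9 × 8 × 7 = 55440.
Total: 11 × 55440 = 609840.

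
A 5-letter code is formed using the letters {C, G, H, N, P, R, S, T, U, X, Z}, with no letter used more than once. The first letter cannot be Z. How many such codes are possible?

The first letter has 11−1 = 10 choices (anything except Z).
The remaining 4 letters are filled from the other 10 symbols without repetition: 10 × 9 × 8 × 7 = 5040.
Total: 10 × 5040 = 50400.

50400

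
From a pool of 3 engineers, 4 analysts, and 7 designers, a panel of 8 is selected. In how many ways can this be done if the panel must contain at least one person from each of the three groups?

Total 8-person selections from all 14: C(14,8) = 3003.
Selections missing a whole group: no engineers → C(11,8) = 165; no analysts → C(10,8) = 45; no designers → C(7,8) = 0.
Add back selections omitting two groups (i.e. drawn from a single group): C(3,8) + C(4,8) + C(7,8) = 0.
By inclusion–exclusion: 3003 − 210 + 0 = 2793.

2793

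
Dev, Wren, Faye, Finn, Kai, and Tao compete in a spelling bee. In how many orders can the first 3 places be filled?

This is an ordered selection of 3 from 6: P(6,3).
That gives 6 × 5 × 4 = 120.

120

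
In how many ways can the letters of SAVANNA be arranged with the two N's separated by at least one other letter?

300

Total arrangements of SAVANNA: 7!/(3!·2!) = 420.
If the two N's are adjacent, glue them into one block, leaving 6 items to arrange: (6)!/(3!) = 120 ways.
Subtracting, 420 − 120 = 300 arrangements keep the N's apart.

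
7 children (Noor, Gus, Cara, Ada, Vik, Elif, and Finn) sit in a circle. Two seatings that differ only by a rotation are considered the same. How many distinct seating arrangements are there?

Fix one person's seat to break rotational symmetry; the remaining 6 people can be arranged in (6)! = 720 ways.

720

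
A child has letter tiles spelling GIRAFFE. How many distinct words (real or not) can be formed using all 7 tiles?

GIRAFFE has 7 letters with F appearing twice.
Dividing 7! = 5040 by 2! = 2 for the repeated letters gives 2520.

2520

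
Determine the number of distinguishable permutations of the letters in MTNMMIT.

420

The 7 letters of MTNMMIT have repeats: M appearing 3 times and T appearing twice.
So there are 7! / (3!·2!) = 420 distinguishable arrangements.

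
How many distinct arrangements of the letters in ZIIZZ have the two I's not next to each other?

There are 5!/(3!·2!) = 10 arrangements of ZIIZZ in total.
If the two I's are adjacent, glue them into one block, leaving 4 items to arrange: (4)!/(3!) = 4 ways.
Subtracting, 10 − 4 = 6 arrangements keep the I's apart.

6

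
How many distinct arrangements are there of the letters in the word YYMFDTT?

1260

YYMFDTT has 7 letters with T appearing twice and Y appearing twice.
Dividing 7! = 5040 by 2!·2! = 4 for the repeated letters gives 1260.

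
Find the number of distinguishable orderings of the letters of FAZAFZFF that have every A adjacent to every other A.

105

Treat the 2 copies of A as a single block. The multiset to arrange is then {AA, F, F, F, F, Z, Z}, 7 items in all.
That gives (7)!/(4!·2!) = 105 arrangements.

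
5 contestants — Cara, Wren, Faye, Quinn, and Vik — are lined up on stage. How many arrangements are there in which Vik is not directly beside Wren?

Of the 5! = 120 arrangements, those with Vik and Wren adjacent number 2 × 4! = 48 (treat the pair as a block with 2 internal orders).
So 120 − 48 = 72 arrangements keep them apart.

72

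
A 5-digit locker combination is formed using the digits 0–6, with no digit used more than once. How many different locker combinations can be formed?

With no repetition, fill the 5 digits in order: 7 choices, then 6, down to 3.
That product is 7 × 6 × 5 × 4 × 3 = 2520.

2520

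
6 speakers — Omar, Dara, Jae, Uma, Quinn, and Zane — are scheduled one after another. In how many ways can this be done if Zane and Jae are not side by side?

Of the 6! = 720 arrangements, those with Zane and Jae adjacent number 2 × 5! = 240 (treat the pair as a block with 2 internal orders).
So 720 − 240 = 480 arrangements keep them apart.

480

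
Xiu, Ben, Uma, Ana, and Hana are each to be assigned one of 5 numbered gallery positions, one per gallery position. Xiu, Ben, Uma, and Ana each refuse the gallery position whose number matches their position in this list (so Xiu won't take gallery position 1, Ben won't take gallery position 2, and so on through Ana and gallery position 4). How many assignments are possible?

53

Let Aᵢ (for 1 ≤ i ≤ 4) be the placements that put person i in their forbidden gallery position. Any j of these fix j positions, leaving (5−j)! ways to fill the rest, and there are C(4,j) ways to pick which j.
By inclusion–exclusion, the number of valid placements is Σ_{j=0}^{4} (−1)^j C(4,j)·(5−j)!.
Computing: 120 − 96 + 36 − 8 + 1 = 53.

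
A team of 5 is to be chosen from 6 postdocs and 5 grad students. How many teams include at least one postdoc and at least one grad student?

Total 5-person selections from all 11: C(11,5) = 462.
Subtract selections that omit an entire group: no postdocs → C(5,5) = 1; no grad students → C(6,5) = 6.
Both groups omitted at once is impossible, so 462 − 7 = 455.

455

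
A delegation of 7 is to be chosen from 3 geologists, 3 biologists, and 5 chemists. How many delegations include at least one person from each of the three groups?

Unrestricted: C(11,7) = 330 ways to pick any 7 of the 11.
Subtract selections that omit an entire group: no geologists → C(8,7) = 8; no biologists → C(8,7) = 8; no chemists → C(6,7) = 0.
Add back selections omitting two groups (i.e. drawn from a single group): C(3,7) + C(3,7) + C(5,7) = 0.
By inclusion–exclusion: 330 − 16 + 0 = 314.

314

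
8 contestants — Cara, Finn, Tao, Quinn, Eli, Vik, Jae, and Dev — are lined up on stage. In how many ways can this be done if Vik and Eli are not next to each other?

Of the 8! = 40320 arrangements, those with Vik and Eli adjacent number 2 × 7! = 10080 (treat the pair as a block with 2 internal orders).
Complementary counting: 40320 − 10080 = 30240.

30240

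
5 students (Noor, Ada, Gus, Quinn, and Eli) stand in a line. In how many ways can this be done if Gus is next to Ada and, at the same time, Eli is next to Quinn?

Treat {Gus,Ada} as one block (2 orders) and {Eli,Quinn} as another (2 orders).
That leaves 3 units to arrange: 2 × 2 × 3! = 4 × 6 = 24.

24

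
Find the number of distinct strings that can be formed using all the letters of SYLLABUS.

10080

The 8 letters of SYLLABUS have repeats: L appearing twice and S appearing twice.
So there are 8! / (2!·2!) = 10080 distinguishable arrangements.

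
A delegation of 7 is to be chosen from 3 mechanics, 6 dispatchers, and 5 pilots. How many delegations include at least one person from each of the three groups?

3058

Total 7-person selections from all 14: C(14,7) = 3432.
Subtract selections that omit an entire group: no mechanics → C(11,7) = 330; no dispatchers → C(8,7) = 8; no pilots → C(9,7) = 36.
Add back selections omitting two groups (i.e. drawn from a single group): C(3,7) + C(6,7) + C(5,7) = 0.
By inclusion–exclusion: 3432 − 374 + 0 = 3058.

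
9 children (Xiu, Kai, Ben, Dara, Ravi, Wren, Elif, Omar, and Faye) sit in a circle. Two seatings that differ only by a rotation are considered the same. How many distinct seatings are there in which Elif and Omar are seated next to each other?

10080

Treat {Elif, Omar} as one unit (2 internal orders) and seat the resulting 8 units around the table: (7)! circular arrangements.
So 2 × (7)! = 2 × 5040 = 10080.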